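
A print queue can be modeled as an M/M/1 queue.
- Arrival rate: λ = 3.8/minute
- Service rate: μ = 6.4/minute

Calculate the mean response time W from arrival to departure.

First, compute utilization: ρ = λ/μ = 3.8/6.4 = 0.5937
For M/M/1: W = 1/(μ-λ)
W = 1/(6.4-3.8) = 1/2.60
W = 0.3846 minutes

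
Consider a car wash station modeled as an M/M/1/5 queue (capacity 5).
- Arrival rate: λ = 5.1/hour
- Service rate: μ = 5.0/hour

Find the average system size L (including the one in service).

ρ = λ/μ = 5.1/5.0 = 1.0200
P₀ = (1-ρ)/(1-ρ^(K+1)) = (1-1.0200)/(1-1.0200^6) = -0.02000/-0.1262 = 0.1585
P_K = P₀×ρ^K = 0.1585 × 1.0200^5 = 0.1585 × 1.1041 = 0.1750
L = ρ[1 - (K+1)ρ^K + Kρ^(K+1)] / [(1-ρ)(1-ρ^(K+1))]
L = 1.0200 × (1 - 6×1.1040808 + 5×1.1261624) / ((1 - 1.0200) × (1 - 1.1261624)) = 2.5577 cars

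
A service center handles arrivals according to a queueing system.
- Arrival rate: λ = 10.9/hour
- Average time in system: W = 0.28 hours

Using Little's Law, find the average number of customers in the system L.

Little's Law: L = λW
L = 10.9 × 0.28 = 3.0520 customers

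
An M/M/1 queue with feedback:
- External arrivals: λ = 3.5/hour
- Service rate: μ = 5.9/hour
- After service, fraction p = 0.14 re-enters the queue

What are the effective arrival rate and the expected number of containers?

Effective arrival rate: λ_eff = λ/(1-p) = 3.5/(1-0.14) = 3.5/0.86 = 4.06977
ρ = λ_eff/μ = 4.06977/5.9 = 0.68979
L = ρ/(1-ρ) = 0.68979/(1-0.68979) = 2.2236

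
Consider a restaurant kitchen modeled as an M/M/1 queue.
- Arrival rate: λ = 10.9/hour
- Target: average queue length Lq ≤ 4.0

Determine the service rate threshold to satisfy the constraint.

For M/M/1: Lq = λ²/(μ(μ-λ))
Need Lq ≤ 4.0, i.e. μ(μ-λ) ≥ λ²/4.0
μ² - 10.9μ - 118.81/4.0 ≥ 0  →  μ² - 10.9μ - 29.7025 ≥ 0
Quadratic formula (positive root): μ = [λ + √(λ² + 4×29.7025)]/2
Discriminant: 118.81 + 4×29.7025 = 237.6200, √237.6200 = 15.4149
μ ≥ (10.9 + 15.4149)/2 = 13.1575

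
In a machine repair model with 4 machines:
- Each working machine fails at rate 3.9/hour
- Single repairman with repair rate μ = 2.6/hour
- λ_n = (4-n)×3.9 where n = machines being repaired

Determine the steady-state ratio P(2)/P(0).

P(2)/P(0) = ∏_{i=0}^{2-1} λ_i/μ_{i+1}
= (4-0)×3.9/2.6 × (4-1)×3.9/2.6
= 27.0000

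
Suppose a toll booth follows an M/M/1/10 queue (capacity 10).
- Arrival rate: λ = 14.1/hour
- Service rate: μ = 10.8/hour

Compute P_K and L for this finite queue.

ρ = λ/μ = 14.1/10.8 = 1.30556
P₀ = (1-ρ)/(1-ρ^(K+1)) = (1-1.30556)/(1-1.30556^11) = -0.3056/-17.7830 = 0.01718
P_K = P₀×ρ^K = 0.01718 × 1.30556^10 = 0.01718 × 14.3869 = 0.2472
Blocking probability P_10 = 0.2472 (24.72%)
L = ρ[1 - (K+1)ρ^K + Kρ^(K+1)] / [(1-ρ)(1-ρ^(K+1))]
L = 1.30556 × (1 - 11×14.38694 + 10×18.78301) / ((1 - 1.30556) × (1 - 18.78301)) = 7.3459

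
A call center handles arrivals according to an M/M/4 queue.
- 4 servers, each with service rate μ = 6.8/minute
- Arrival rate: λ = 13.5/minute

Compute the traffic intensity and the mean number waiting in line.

Traffic intensity: ρ = λ/(cμ) = 13.5/(4×6.8) = 0.4963
Since ρ = 0.4963 < 1, system is stable.
Offered load a = λ/μ = cρ = 13.5/6.8 = 1.9853
P₀ = [ Σₙ₌₀^3 aⁿ/n! + a^4/(4!(1-ρ)) ]⁻¹
Σ = a^0/0! + a^1/1! + a^2/2! + a^3/3! = 1.0000 + 1.9853 + 1.9707 + 1.3041 = 6.2601
a^4/(4!(1-ρ)) = 15.5346/(24 × 0.50368) = 1.2851
P₀ = 1/(6.2601 + 1.2851) = 0.1325
Lq = P₀·a^4·ρ / (4!(1-ρ)²) = 0.1325 × 15.5346 × 0.4963 / (24 × 0.2537) = 0.1678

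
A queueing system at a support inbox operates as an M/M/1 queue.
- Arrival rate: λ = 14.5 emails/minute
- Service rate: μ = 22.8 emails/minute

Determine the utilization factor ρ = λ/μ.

Server utilization: ρ = λ/μ
ρ = 14.5/22.8 = 0.6360
The server is busy 63.60% of the time.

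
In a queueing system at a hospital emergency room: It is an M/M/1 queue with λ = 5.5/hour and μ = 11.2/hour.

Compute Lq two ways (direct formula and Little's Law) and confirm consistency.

Method 1 (direct): Lq = λ²/(μ(μ-λ)) = 30.25/(11.2 × 5.70) = 0.4738

Method 2 (Little's Law):
W = 1/(μ-λ) = 1/5.70 = 0.17544
Wq = W - 1/μ = 0.17544 - 0.089286 = 0.08615
Lq = λWq = 5.5 × 0.08615 = 0.4738 ✔ (matches Method 1)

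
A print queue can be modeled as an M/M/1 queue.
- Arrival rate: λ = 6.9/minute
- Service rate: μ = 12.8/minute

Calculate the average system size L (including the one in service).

ρ = λ/μ = 6.9/12.8 = 0.5391
For M/M/1: L = λ/(μ-λ)
L = 6.9/(12.8-6.9) = 6.9/5.90
L = 1.1695 jobs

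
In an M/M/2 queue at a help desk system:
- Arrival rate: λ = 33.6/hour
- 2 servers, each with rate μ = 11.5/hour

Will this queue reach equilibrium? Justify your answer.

Stability requires ρ = λ/(cμ) < 1
ρ = 33.6/(2 × 11.5) = 33.6/23.00 = 1.4609
Since 1.4609 ≥ 1, the system is UNSTABLE.
Need c > λ/μ = 33.6/11.5 = 2.92.
Minimum servers needed: c = 3.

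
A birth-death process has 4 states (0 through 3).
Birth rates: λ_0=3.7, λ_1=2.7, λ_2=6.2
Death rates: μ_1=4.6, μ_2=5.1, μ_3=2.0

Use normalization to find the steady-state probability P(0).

Ratios P(n)/P(0) = (λ₀···λₙ₋₁)/(μ₁···μₙ):
P(1)/P(0) = (3.7)/(4.6) = 0.80435
P(2)/P(0) = (3.7×2.7)/(4.6×5.1) = 0.42583
P(3)/P(0) = (3.7×2.7×6.2)/(4.6×5.1×2.0) = 1.3201

Normalization: ∑ P(n) = 1
P(0) × (1.0000 + 0.80435 + 0.42583 + 1.3201) = 1
P(0) × 3.5503 = 1
P(0) = 1/3.5503 = 0.2817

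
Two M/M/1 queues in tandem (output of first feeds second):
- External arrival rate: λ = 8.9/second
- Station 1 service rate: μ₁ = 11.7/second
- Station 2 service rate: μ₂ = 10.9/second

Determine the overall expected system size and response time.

By Jackson's theorem, each station behaves as independent M/M/1.
Station 1: ρ₁ = 8.9/11.7 = 0.7607, L₁ = ρ₁/(1-ρ₁) = λ/(μ₁-λ) = 8.9/2.80 = 3.1786
Station 2: ρ₂ = 8.9/10.9 = 0.8165, L₂ = ρ₂/(1-ρ₂) = λ/(μ₂-λ) = 8.9/2.00 = 4.4500
Total: L = L₁ + L₂ = 3.1786 + 4.4500 = 7.6286
W = L/λ = 7.6286/8.9 = 0.8571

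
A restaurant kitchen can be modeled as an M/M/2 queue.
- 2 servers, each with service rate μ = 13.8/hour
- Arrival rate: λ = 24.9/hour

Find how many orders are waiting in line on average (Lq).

Traffic intensity: ρ = λ/(cμ) = 24.9/(2×13.8) = 0.9022
Since ρ = 0.9022 < 1, system is stable.
Offered load a = λ/μ = cρ = 24.9/13.8 = 1.8043
P₀ = [ Σₙ₌₀^1 aⁿ/n! + a^2/(2!(1-ρ)) ]⁻¹
Σ = a^0/0! + a^1/1! = 1.0000 + 1.8043 = 2.8043
a^2/(2!(1-ρ)) = 3.25567/(2 × 0.0978261) = 16.6401
P₀ = 1/(2.8043 + 16.6401) = 0.05143
Lq = P₀·a^2·ρ / (2!(1-ρ)²) = 0.0514286 × 3.25567 × 0.902174 / (2 × 0.00956994) = 7.8922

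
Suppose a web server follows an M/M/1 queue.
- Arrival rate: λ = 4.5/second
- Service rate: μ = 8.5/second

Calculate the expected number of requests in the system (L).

ρ = λ/μ = 4.5/8.5 = 0.5294
For M/M/1: L = λ/(μ-λ)
L = 4.5/(8.5-4.5) = 4.5/4.00
L = 1.1250 requests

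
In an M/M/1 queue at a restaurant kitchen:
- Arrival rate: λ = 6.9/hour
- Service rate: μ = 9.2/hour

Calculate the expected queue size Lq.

ρ = λ/μ = 6.9/9.2 = 0.7500
For M/M/1: Lq = λ²/(μ(μ-λ))
Lq = 47.61/(9.2 × 2.30)
Lq = 2.2500 orders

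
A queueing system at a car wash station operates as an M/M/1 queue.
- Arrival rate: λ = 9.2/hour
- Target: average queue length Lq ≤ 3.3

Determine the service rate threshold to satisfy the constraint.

For M/M/1: Lq = λ²/(μ(μ-λ))
Need Lq ≤ 3.3, i.e. μ(μ-λ) ≥ λ²/3.3
μ² - 9.2μ - 84.64/3.3 ≥ 0  →  μ² - 9.2μ - 25.648485 ≥ 0
Quadratic formula (positive root): μ = [λ + √(λ² + 4×25.648485)]/2
Discriminant: 84.64 + 4×25.648485 = 187.23394, √187.23394 = 13.68335
μ ≥ (9.2 + 13.68335)/2 = 11.4417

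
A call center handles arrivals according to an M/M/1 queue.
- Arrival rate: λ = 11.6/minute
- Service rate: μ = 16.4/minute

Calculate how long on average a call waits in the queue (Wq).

First, compute utilization: ρ = λ/μ = 11.6/16.4 = 0.7073
For M/M/1: Wq = λ/(μ(μ-λ))
Wq = 11.6/(16.4 × (16.4-11.6))
Wq = 11.6/(16.4 × 4.80)
Wq = 0.1474 minutes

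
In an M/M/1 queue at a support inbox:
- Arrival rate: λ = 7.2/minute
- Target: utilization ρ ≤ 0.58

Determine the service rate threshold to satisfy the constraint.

ρ = λ/μ, so μ = λ/ρ
μ ≥ 7.2/0.58 = 12.4138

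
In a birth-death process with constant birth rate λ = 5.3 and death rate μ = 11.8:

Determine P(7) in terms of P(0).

For constant rates: P(n)/P(0) = (λ/μ)^n
P(7)/P(0) = (5.3/11.8)^7 = 0.44915^7 = 0.003688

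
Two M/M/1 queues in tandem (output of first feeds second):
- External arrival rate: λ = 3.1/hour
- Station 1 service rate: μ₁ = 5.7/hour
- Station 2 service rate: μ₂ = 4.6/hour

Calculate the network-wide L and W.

By Jackson's theorem, each station behaves as independent M/M/1.
Station 1: ρ₁ = 3.1/5.7 = 0.5439, L₁ = ρ₁/(1-ρ₁) = λ/(μ₁-λ) = 3.1/2.60 = 1.1923
Station 2: ρ₂ = 3.1/4.6 = 0.6739, L₂ = ρ₂/(1-ρ₂) = λ/(μ₂-λ) = 3.1/1.50 = 2.0667
Total: L = L₁ + L₂ = 1.1923 + 2.0667 = 3.2590
W = L/λ = 3.2590/3.1 = 1.0513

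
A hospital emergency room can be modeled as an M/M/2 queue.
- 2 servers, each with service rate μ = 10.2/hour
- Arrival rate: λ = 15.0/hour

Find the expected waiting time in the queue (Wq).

Traffic intensity: ρ = λ/(cμ) = 15.0/(2×10.2) = 0.7353
Since ρ = 0.7353 < 1, system is stable.
Offered load a = λ/μ = cρ = 15.0/10.2 = 1.4706
P₀ = [ Σₙ₌₀^1 aⁿ/n! + a^2/(2!(1-ρ)) ]⁻¹
Σ = a^0/0! + a^1/1! = 1.0000 + 1.4706 = 2.4706
a^2/(2!(1-ρ)) = 2.1626/(2 × 0.2647) = 4.0850
P₀ = 1/(2.4706 + 4.0850) = 0.1525
Lq = P₀·a^2·ρ / (2!(1-ρ)²) = 0.15254 × 2.1626 × 0.73529 / (2 × 0.070069) = 1.7309
Wq = Lq/λ = 1.7309/15.0 = 0.1154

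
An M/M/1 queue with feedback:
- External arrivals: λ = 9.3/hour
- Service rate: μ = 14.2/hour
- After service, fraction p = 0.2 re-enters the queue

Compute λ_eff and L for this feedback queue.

Effective arrival rate: λ_eff = λ/(1-p) = 9.3/(1-0.2) = 9.3/0.80 = 11.6250
ρ = λ_eff/μ = 11.6250/14.2 = 0.818662
L = ρ/(1-ρ) = 0.818662/(1-0.818662) = 4.5146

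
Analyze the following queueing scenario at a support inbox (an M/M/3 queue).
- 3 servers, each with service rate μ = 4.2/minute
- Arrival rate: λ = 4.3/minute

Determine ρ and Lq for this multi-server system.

Traffic intensity: ρ = λ/(cμ) = 4.3/(3×4.2) = 0.3413
Since ρ = 0.3413 < 1, system is stable.
Offered load a = λ/μ = cρ = 4.3/4.2 = 1.0238
P₀ = [ Σₙ₌₀^2 aⁿ/n! + a^3/(3!(1-ρ)) ]⁻¹
Σ = a^0/0! + a^1/1! + a^2/2! = 1.0000 + 1.0238 + 0.5241 = 2.5479
a^3/(3!(1-ρ)) = 1.0731/(6 × 0.6587) = 0.2715
P₀ = 1/(2.5479 + 0.2715) = 0.3547
Lq = P₀·a^3·ρ / (3!(1-ρ)²) = 0.35468 × 1.0731 × 0.34127 / (6 × 0.43393) = 0.04989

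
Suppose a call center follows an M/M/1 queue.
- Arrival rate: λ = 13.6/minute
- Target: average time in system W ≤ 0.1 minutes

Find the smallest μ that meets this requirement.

For M/M/1: W = 1/(μ-λ)
Need W ≤ 0.1, so 1/(μ-λ) ≤ 0.1
μ - λ ≥ 1/0.1 = 10.0000
μ ≥ 13.6 + 10.0000 = 23.6000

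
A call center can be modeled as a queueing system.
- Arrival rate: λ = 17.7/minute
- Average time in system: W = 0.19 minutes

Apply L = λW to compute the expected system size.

Little's Law: L = λW
L = 17.7 × 0.19 = 3.3630 calls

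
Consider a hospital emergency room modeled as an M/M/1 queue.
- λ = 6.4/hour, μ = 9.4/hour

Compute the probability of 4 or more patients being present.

ρ = λ/μ = 6.4/9.4 = 0.6809
P(N ≥ n) = ρⁿ
P(N ≥ 4) = 0.6809^4
P(N ≥ 4) = 0.2149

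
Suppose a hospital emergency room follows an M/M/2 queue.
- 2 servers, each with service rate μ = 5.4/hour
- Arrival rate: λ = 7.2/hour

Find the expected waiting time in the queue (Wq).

Traffic intensity: ρ = λ/(cμ) = 7.2/(2×5.4) = 0.6667
Since ρ = 0.6667 < 1, system is stable.
Offered load a = λ/μ = cρ = 7.2/5.4 = 1.3333
P₀ = [ Σₙ₌₀^1 aⁿ/n! + a^2/(2!(1-ρ)) ]⁻¹
Σ = a^0/0! + a^1/1! = 1.0000 + 1.3333 = 2.3333
a^2/(2!(1-ρ)) = 1.7778/(2 × 0.33333) = 2.6667
P₀ = 1/(2.3333 + 2.6667) = 0.2000
Lq = P₀·a^2·ρ / (2!(1-ρ)²) = 0.20000 × 1.7778 × 0.66667 / (2 × 0.11111) = 1.0667
Wq = Lq/λ = 1.06667/7.2 = 0.1481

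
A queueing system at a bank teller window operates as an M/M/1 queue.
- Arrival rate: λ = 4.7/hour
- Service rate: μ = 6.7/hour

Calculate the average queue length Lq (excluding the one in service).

ρ = λ/μ = 4.7/6.7 = 0.7015
For M/M/1: Lq = λ²/(μ(μ-λ))
Lq = 22.09/(6.7 × 2.00)
Lq = 1.6485 transactions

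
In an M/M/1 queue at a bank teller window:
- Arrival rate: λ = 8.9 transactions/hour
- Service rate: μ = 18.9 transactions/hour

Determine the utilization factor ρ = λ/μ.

Server utilization: ρ = λ/μ
ρ = 8.9/18.9 = 0.4709
The server is busy 47.09% of the time.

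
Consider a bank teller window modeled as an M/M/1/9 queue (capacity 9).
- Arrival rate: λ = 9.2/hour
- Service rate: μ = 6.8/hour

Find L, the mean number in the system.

ρ = λ/μ = 9.2/6.8 = 1.35294
P₀ = (1-ρ)/(1-ρ^(K+1)) = (1-1.35294)/(1-1.35294^10) = -0.3529/-19.5487 = 0.01805
P_K = P₀×ρ^K = 0.018054 × 1.35294^9 = 0.018054 × 15.1882 = 0.2742
L = ρ[1 - (K+1)ρ^K + Kρ^(K+1)] / [(1-ρ)(1-ρ^(K+1))]
L = 1.35294 × (1 - 10×15.1882 + 9×20.5487) / ((1 - 1.35294) × (1 - 20.5487)) = 6.6782 transactions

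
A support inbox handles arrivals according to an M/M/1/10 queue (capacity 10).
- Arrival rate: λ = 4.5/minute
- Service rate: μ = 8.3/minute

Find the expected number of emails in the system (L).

ρ = λ/μ = 4.5/8.3 = 0.54217
P₀ = (1-ρ)/(1-ρ^(K+1)) = (1-0.54217)/(1-0.54217^11) = 0.4578/0.9988 = 0.4584
P_K = P₀×ρ^K = 0.4584 × 0.54217^10 = 0.4584 × 0.002195 = 0.001006
L = ρ[1 - (K+1)ρ^K + Kρ^(K+1)] / [(1-ρ)(1-ρ^(K+1))]
L = 0.54217 × (1 - 11×0.002195 + 10×0.001190) / ((1 - 0.54217) × (1 - 0.001190)) = 1.1711 emails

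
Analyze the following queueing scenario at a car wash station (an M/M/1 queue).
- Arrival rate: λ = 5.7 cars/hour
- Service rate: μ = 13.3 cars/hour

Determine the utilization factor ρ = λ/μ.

Server utilization: ρ = λ/μ
ρ = 5.7/13.3 = 0.4286
The server is busy 42.86% of the time.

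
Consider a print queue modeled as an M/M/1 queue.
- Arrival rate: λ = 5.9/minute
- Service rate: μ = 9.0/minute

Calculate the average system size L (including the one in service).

ρ = λ/μ = 5.9/9.0 = 0.6556
For M/M/1: L = λ/(μ-λ)
L = 5.9/(9.0-5.9) = 5.9/3.10
L = 1.9032 jobs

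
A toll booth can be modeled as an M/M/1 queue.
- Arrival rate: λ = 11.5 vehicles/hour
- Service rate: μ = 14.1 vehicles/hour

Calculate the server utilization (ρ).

Server utilization: ρ = λ/μ
ρ = 11.5/14.1 = 0.8156
The server is busy 81.56% of the time.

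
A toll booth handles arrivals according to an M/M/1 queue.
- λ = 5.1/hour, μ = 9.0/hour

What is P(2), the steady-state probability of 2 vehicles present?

ρ = λ/μ = 5.1/9.0 = 0.56667
P(n) = (1-ρ)ρⁿ
P(2) = (1-0.56667) × 0.56667^2
P(2) = 0.4333 × 0.3211
P(2) = 0.1391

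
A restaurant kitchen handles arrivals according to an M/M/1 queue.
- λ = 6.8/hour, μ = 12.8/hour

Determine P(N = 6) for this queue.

ρ = λ/μ = 6.8/12.8 = 0.53125
P(n) = (1-ρ)ρⁿ
P(6) = (1-0.53125) × 0.53125^6
P(6) = 0.4688 × 0.02248
P(6) = 0.01054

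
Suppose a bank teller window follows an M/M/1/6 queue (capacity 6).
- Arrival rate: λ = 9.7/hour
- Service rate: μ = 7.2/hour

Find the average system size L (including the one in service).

ρ = λ/μ = 9.7/7.2 = 1.34722
P₀ = (1-ρ)/(1-ρ^(K+1)) = (1-1.34722)/(1-1.34722^7) = -0.34722/-7.0551 = 0.04922
P_K = P₀×ρ^K = 0.04922 × 1.34722^6 = 0.04922 × 5.9790 = 0.2943
L = ρ[1 - (K+1)ρ^K + Kρ^(K+1)] / [(1-ρ)(1-ρ^(K+1))]
L = 1.34722 × (1 - 7×5.97904 + 6×8.05508) / ((1 - 1.34722) × (1 - 8.05508)) = 4.1122 transactions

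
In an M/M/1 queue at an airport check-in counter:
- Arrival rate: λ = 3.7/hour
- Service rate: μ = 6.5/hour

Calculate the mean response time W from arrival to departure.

First, compute utilization: ρ = λ/μ = 3.7/6.5 = 0.5692
For M/M/1: W = 1/(μ-λ)
W = 1/(6.5-3.7) = 1/2.80
W = 0.3571 hours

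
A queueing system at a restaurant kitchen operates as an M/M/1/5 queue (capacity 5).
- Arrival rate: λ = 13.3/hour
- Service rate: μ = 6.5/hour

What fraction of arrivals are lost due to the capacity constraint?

ρ = λ/μ = 13.3/6.5 = 2.04615
P₀ = (1-ρ)/(1-ρ^(K+1)) = (1-2.04615)/(1-2.04615^6) = -1.0461/-72.3880 = 0.01445
P_K = P₀×ρ^K = 0.01445 × 2.04615^5 = 0.01445 × 35.8664 = 0.5183
Blocking probability = 51.83%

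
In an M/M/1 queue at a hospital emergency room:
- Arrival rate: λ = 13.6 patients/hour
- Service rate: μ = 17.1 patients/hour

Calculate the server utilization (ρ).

Server utilization: ρ = λ/μ
ρ = 13.6/17.1 = 0.7953
The server is busy 79.53% of the time.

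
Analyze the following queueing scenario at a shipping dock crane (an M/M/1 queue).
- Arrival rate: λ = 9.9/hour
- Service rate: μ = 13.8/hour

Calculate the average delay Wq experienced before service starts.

First, compute utilization: ρ = λ/μ = 9.9/13.8 = 0.7174
For M/M/1: Wq = λ/(μ(μ-λ))
Wq = 9.9/(13.8 × (13.8-9.9))
Wq = 9.9/(13.8 × 3.90)
Wq = 0.1839 hours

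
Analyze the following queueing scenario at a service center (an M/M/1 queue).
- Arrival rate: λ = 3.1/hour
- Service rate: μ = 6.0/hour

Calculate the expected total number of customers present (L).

ρ = λ/μ = 3.1/6.0 = 0.5167
For M/M/1: L = λ/(μ-λ)
L = 3.1/(6.0-3.1) = 3.1/2.90
L = 1.0690 customers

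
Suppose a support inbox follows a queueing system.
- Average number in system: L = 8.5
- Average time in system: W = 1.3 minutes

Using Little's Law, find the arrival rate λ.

Little's Law: L = λW, so λ = L/W
λ = 8.5/1.3 = 6.5385 emails/minute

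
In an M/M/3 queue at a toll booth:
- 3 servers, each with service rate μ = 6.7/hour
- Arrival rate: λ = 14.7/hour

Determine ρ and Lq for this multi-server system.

Traffic intensity: ρ = λ/(cμ) = 14.7/(3×6.7) = 0.7313
Since ρ = 0.7313 < 1, system is stable.
Offered load a = λ/μ = cρ = 14.7/6.7 = 2.1940
P₀ = [ Σₙ₌₀^2 aⁿ/n! + a^3/(3!(1-ρ)) ]⁻¹
Σ = a^0/0! + a^1/1! + a^2/2! = 1.0000 + 2.1940 + 2.4069 = 5.6009
a^3/(3!(1-ρ)) = 10.56155/(6 × 0.2686567) = 6.5521
P₀ = 1/(5.6009 + 6.5521) = 0.08228
Lq = P₀·a^3·ρ / (3!(1-ρ)²) = 0.082284 × 10.5615 × 0.73134 / (6 × 0.072176) = 1.4676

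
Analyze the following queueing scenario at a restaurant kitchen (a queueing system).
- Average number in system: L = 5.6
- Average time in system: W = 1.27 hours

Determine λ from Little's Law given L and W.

Little's Law: L = λW, so λ = L/W
λ = 5.6/1.27 = 4.4094 orders/hour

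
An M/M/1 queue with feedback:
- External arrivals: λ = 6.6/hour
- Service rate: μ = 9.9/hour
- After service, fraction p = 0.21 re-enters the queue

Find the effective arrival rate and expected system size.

Effective arrival rate: λ_eff = λ/(1-p) = 6.6/(1-0.21) = 6.6/0.79 = 8.35443
ρ = λ_eff/μ = 8.35443/9.9 = 0.843882
L = ρ/(1-ρ) = 0.843882/(1-0.843882) = 5.4054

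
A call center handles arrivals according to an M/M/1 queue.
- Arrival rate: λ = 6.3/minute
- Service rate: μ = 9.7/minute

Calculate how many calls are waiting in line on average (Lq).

ρ = λ/μ = 6.3/9.7 = 0.6495
For M/M/1: Lq = λ²/(μ(μ-λ))
Lq = 39.69/(9.7 × 3.40)
Lq = 1.2035 calls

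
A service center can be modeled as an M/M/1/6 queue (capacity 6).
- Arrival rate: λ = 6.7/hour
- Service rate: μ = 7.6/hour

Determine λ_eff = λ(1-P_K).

ρ = λ/μ = 6.7/7.6 = 0.88158
P₀ = (1-ρ)/(1-ρ^(K+1)) = (1-0.88158)/(1-0.88158^7) = 0.1184/0.5862 = 0.2020
P_K = P₀×ρ^K = 0.20203 × 0.88158^6 = 0.20203 × 0.46943 = 0.09484
λ_eff = λ(1-P_K) = 6.7 × (1 - 0.09484) = 6.7 × 0.90516 = 6.0646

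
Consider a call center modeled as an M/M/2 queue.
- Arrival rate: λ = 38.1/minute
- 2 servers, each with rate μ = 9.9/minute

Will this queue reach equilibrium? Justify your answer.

Stability requires ρ = λ/(cμ) < 1
ρ = 38.1/(2 × 9.9) = 38.1/19.80 = 1.9242
Since 1.9242 ≥ 1, the system is UNSTABLE.
Need c > λ/μ = 38.1/9.9 = 3.85.
Minimum servers needed: c = 4.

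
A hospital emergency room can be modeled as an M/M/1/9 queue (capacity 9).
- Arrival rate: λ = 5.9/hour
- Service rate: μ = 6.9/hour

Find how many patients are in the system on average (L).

ρ = λ/μ = 5.9/6.9 = 0.85507
P₀ = (1-ρ)/(1-ρ^(K+1)) = (1-0.85507)/(1-0.85507^10) = 0.1449/0.7911 = 0.1832
P_K = P₀×ρ^K = 0.1832 × 0.85507^9 = 0.1832 × 0.2444 = 0.04477
L = ρ[1 - (K+1)ρ^K + Kρ^(K+1)] / [(1-ρ)(1-ρ^(K+1))]
L = 0.85507 × (1 - 10×0.2443515 + 9×0.2089376) / ((1 - 0.85507) × (1 - 0.2089376)) = 3.2587 patients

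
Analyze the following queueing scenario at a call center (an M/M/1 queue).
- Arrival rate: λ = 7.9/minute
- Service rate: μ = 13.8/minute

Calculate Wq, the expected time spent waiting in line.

First, compute utilization: ρ = λ/μ = 7.9/13.8 = 0.5725
For M/M/1: Wq = λ/(μ(μ-λ))
Wq = 7.9/(13.8 × (13.8-7.9))
Wq = 7.9/(13.8 × 5.90)
Wq = 0.09703 minutes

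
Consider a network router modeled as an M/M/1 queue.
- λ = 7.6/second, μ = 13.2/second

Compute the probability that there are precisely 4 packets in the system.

ρ = λ/μ = 7.6/13.2 = 0.57576
P(n) = (1-ρ)ρⁿ
P(4) = (1-0.57576) × 0.57576^4
P(4) = 0.4242 × 0.1099
P(4) = 0.04662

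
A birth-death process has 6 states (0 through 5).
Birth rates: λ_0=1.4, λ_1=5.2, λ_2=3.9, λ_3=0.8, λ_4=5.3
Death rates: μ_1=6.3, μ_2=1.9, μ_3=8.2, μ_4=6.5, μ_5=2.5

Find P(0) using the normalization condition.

Ratios P(n)/P(0) = (λ₀···λₙ₋₁)/(μ₁···μₙ):
P(1)/P(0) = (1.4)/(6.3) = 0.22222
P(2)/P(0) = (1.4×5.2)/(6.3×1.9) = 0.60819
P(3)/P(0) = (1.4×5.2×3.9)/(6.3×1.9×8.2) = 0.28926
P(4)/P(0) = (1.4×5.2×3.9×0.8)/(6.3×1.9×8.2×6.5) = 0.035601
P(5)/P(0) = (1.4×5.2×3.9×0.8×5.3)/(6.3×1.9×8.2×6.5×2.5) = 0.075475

Normalization: ∑ P(n) = 1
P(0) × (1.0000 + 0.22222 + 0.60819 + 0.28926 + 0.035601 + 0.075475) = 1
P(0) × 2.2307 = 1
P(0) = 1/2.2307 = 0.4483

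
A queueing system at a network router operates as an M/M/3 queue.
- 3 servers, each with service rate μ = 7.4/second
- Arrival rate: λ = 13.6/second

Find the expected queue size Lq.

Traffic intensity: ρ = λ/(cμ) = 13.6/(3×7.4) = 0.6126
Since ρ = 0.6126 < 1, system is stable.
Offered load a = λ/μ = cρ = 13.6/7.4 = 1.8378
P₀ = [ Σₙ₌₀^2 aⁿ/n! + a^3/(3!(1-ρ)) ]⁻¹
Σ = a^0/0! + a^1/1! + a^2/2! = 1.00000 + 1.83784 + 1.68882 = 4.5267
a^3/(3!(1-ρ)) = 6.2076/(6 × 0.38739) = 2.6707
P₀ = 1/(4.5267 + 2.6707) = 0.1389
Lq = P₀·a^3·ρ / (3!(1-ρ)²) = 0.13894 × 6.2076 × 0.61261 / (6 × 0.15007) = 0.5868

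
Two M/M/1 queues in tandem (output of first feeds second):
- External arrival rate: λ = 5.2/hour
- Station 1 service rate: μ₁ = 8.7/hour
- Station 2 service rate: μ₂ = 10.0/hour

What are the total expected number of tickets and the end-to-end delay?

By Jackson's theorem, each station behaves as independent M/M/1.
Station 1: ρ₁ = 5.2/8.7 = 0.5977, L₁ = ρ₁/(1-ρ₁) = λ/(μ₁-λ) = 5.2/3.50 = 1.4857
Station 2: ρ₂ = 5.2/10.0 = 0.5200, L₂ = ρ₂/(1-ρ₂) = λ/(μ₂-λ) = 5.2/4.80 = 1.0833
Total: L = L₁ + L₂ = 1.4857 + 1.0833 = 2.5690
W = L/λ = 2.5690/5.2 = 0.4940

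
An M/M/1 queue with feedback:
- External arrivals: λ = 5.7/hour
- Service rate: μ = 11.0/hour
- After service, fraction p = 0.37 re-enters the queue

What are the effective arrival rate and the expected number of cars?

Effective arrival rate: λ_eff = λ/(1-p) = 5.7/(1-0.37) = 5.7/0.63 = 9.0476
ρ = λ_eff/μ = 9.0476/11.0 = 0.82251
L = ρ/(1-ρ) = 0.82251/(1-0.82251) = 4.6341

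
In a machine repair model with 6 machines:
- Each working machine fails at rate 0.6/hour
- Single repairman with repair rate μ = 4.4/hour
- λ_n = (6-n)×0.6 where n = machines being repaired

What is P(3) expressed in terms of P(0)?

P(3)/P(0) = ∏_{i=0}^{3-1} λ_i/μ_{i+1}
= (6-0)×0.6/4.4 × (6-1)×0.6/4.4 × (6-2)×0.6/4.4
= 0.3043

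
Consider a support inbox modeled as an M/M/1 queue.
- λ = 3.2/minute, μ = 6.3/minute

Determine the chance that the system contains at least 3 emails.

ρ = λ/μ = 3.2/6.3 = 0.5079
P(N ≥ n) = ρⁿ
P(N ≥ 3) = 0.5079^3
P(N ≥ 3) = 0.1310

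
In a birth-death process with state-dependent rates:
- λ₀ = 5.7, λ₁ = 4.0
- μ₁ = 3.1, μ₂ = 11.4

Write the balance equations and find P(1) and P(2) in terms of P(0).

Balance equations:
State 0: λ₀P₀ = μ₁P₁ → P₁ = (λ₀/μ₁)P₀ = (5.7/3.1)P₀ = 1.8387P₀
State 1: P₂ = (λ₀λ₁)/(μ₁μ₂)P₀ = (5.7×4.0)/(3.1×11.4)P₀ = 0.6452P₀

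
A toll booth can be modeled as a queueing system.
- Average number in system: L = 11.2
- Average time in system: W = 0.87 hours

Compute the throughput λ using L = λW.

Little's Law: L = λW, so λ = L/W
λ = 11.2/0.87 = 12.8736 vehicles/hour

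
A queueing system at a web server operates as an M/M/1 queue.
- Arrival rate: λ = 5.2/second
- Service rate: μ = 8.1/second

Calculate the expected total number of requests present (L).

ρ = λ/μ = 5.2/8.1 = 0.6420
For M/M/1: L = λ/(μ-λ)
L = 5.2/(8.1-5.2) = 5.2/2.90
L = 1.7931 requests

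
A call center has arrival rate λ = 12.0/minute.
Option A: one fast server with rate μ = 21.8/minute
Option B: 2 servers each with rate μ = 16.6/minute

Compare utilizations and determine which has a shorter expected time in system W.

Option A: single server μ = 21.8 (M/M/1)
  ρ_A = 12.0/21.8 = 0.5505
  W_A = 1/(μ-λ) = 1/(21.8-12.0) = 1/9.80 = 0.1020

Option B: 2 servers μ = 16.6 (M/M/2)
  ρ_B = λ/(cμ) = 12.0/(2×16.6) = 0.3614
  Offered load a = λ/μ = cρ = 12.0/16.6 = 0.7229
  P₀ = [ Σₙ₌₀^1 aⁿ/n! + a^2/(2!(1-ρ)) ]⁻¹
  Σ = a^0/0! + a^1/1! = 1.0000 + 0.7229 = 1.7229
  a^2/(2!(1-ρ)) = 0.5226/(2 × 0.6386) = 0.4092
  P₀ = 1/(1.7229 + 0.4092) = 0.4690
  Lq = P₀·a^2·ρ / (2!(1-ρ)²) = 0.4690 × 0.5226 × 0.3614 / (2 × 0.4078) = 0.1086
  Wq_B = Lq/λ = 0.108633/12.0 = 0.009053
  W_B = Wq_B + 1/μ = 0.009053 + 0.06024 = 0.06929

Since W_B = 0.06929 < W_A = 0.1020, Option B (multiple servers) has the shorter time in system.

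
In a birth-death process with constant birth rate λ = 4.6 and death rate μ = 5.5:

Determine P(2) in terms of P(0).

For constant rates: P(n)/P(0) = (λ/μ)^n
P(2)/P(0) = (4.6/5.5)^2 = 0.83636^2 = 0.6995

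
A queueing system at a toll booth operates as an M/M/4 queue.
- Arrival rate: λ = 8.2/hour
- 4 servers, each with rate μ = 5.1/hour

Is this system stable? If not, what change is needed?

Stability requires ρ = λ/(cμ) < 1
ρ = 8.2/(4 × 5.1) = 8.2/20.40 = 0.4020
Since 0.4020 < 1, the system is STABLE.
The servers are busy 40.20% of the time.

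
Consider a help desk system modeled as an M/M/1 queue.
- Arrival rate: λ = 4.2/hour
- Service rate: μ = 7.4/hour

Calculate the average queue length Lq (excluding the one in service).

ρ = λ/μ = 4.2/7.4 = 0.5676
For M/M/1: Lq = λ²/(μ(μ-λ))
Lq = 17.64/(7.4 × 3.20)
Lq = 0.7449 tickets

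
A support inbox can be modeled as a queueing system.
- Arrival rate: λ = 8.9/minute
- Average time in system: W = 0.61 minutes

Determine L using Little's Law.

Little's Law: L = λW
L = 8.9 × 0.61 = 5.4290 emails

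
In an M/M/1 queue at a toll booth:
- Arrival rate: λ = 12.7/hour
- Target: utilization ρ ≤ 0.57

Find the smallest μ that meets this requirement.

ρ = λ/μ, so μ = λ/ρ
μ ≥ 12.7/0.57 = 22.2807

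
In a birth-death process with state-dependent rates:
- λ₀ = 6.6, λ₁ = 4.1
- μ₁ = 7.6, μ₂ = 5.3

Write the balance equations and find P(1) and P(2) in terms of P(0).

Balance equations:
State 0: λ₀P₀ = μ₁P₁ → P₁ = (λ₀/μ₁)P₀ = (6.6/7.6)P₀ = 0.8684P₀
State 1: P₂ = (λ₀λ₁)/(μ₁μ₂)P₀ = (6.6×4.1)/(7.6×5.3)P₀ = 0.6718P₀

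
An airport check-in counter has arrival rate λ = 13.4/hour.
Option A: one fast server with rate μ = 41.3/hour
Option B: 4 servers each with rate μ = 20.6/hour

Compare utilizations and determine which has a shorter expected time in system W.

Option A: single server μ = 41.3 (M/M/1)
  ρ_A = 13.4/41.3 = 0.3245
  W_A = 1/(μ-λ) = 1/(41.3-13.4) = 1/27.90 = 0.03584

Option B: 4 servers μ = 20.6 (M/M/4)
  ρ_B = λ/(cμ) = 13.4/(4×20.6) = 0.1626
  Offered load a = λ/μ = cρ = 13.4/20.6 = 0.6505
  P₀ = [ Σₙ₌₀^3 aⁿ/n! + a^4/(4!(1-ρ)) ]⁻¹
  Σ = a^0/0! + a^1/1! + a^2/2! + a^3/3! = 1.0000 + 0.65049 + 0.21157 + 0.045873 = 1.9079
  a^4/(4!(1-ρ)) = 0.17904/(24 × 0.83738) = 0.008909
  P₀ = 1/(1.9079 + 0.008909) = 0.5217
  Lq = P₀·a^4·ρ / (4!(1-ρ)²) = 0.52169 × 0.17904 × 0.16262 / (24 × 0.70120) = 0.0009026
  Wq_B = Lq/λ = 0.0009026/13.4 = 0.00006736
  W_B = Wq_B + 1/μ = 0.00006736 + 0.04854 = 0.04861

Since W_A = 0.03584 < W_B = 0.04861, Option A (single fast server) has the shorter time in system.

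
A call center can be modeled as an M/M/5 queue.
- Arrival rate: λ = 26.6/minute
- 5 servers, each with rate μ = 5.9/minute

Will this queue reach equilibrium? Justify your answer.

Stability requires ρ = λ/(cμ) < 1
ρ = 26.6/(5 × 5.9) = 26.6/29.50 = 0.9017
Since 0.9017 < 1, the system is STABLE.
The servers are busy 90.17% of the time.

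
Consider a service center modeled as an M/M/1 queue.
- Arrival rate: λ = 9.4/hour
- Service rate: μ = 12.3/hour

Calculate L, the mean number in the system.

ρ = λ/μ = 9.4/12.3 = 0.7642
For M/M/1: L = λ/(μ-λ)
L = 9.4/(12.3-9.4) = 9.4/2.90
L = 3.2414 customers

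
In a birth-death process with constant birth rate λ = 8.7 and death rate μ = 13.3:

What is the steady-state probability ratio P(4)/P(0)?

For constant rates: P(n)/P(0) = (λ/μ)^n
P(4)/P(0) = (8.7/13.3)^4 = 0.6541^4 = 0.1831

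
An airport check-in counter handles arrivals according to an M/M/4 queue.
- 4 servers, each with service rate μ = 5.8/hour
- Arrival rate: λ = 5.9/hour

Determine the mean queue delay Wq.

Traffic intensity: ρ = λ/(cμ) = 5.9/(4×5.8) = 0.2543
Since ρ = 0.2543 < 1, system is stable.
Offered load a = λ/μ = cρ = 5.9/5.8 = 1.0172
P₀ = [ Σₙ₌₀^3 aⁿ/n! + a^4/(4!(1-ρ)) ]⁻¹
Σ = a^0/0! + a^1/1! + a^2/2! + a^3/3! = 1.00000 + 1.01724 + 0.517390 + 0.175437 = 2.7101
a^4/(4!(1-ρ)) = 1.0708/(24 × 0.7457) = 0.05983
P₀ = 1/(2.7101 + 0.05983) = 0.3610
Lq = P₀·a^4·ρ / (4!(1-ρ)²) = 0.36102 × 1.0708 × 0.25431 / (24 × 0.55605) = 0.007367
Wq = Lq/λ = 0.007367/5.9 = 0.001249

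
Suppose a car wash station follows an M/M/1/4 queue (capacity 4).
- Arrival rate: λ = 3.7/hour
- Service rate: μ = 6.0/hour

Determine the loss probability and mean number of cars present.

ρ = λ/μ = 3.7/6.0 = 0.61667
P₀ = (1-ρ)/(1-ρ^(K+1)) = (1-0.61667)/(1-0.61667^5) = 0.38333/0.91082 = 0.4209
P_K = P₀×ρ^K = 0.4209 × 0.61667^4 = 0.4209 × 0.1446 = 0.06086
Blocking probability P_4 = 0.06086 (6.09%)
L = ρ[1 - (K+1)ρ^K + Kρ^(K+1)] / [(1-ρ)(1-ρ^(K+1))]
L = 0.61667 × (1 - 5×0.14461 + 4×0.089179) / ((1 - 0.61667) × (1 - 0.089179)) = 1.1192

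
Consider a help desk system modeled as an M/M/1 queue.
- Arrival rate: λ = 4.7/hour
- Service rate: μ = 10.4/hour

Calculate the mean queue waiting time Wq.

First, compute utilization: ρ = λ/μ = 4.7/10.4 = 0.4519
For M/M/1: Wq = λ/(μ(μ-λ))
Wq = 4.7/(10.4 × (10.4-4.7))
Wq = 4.7/(10.4 × 5.70)
Wq = 0.07928 hours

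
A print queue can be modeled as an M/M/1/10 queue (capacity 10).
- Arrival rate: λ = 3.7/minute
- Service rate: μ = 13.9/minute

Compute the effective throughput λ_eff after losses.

ρ = λ/μ = 3.7/13.9 = 0.26619
P₀ = (1-ρ)/(1-ρ^(K+1)) = (1-0.26619)/(1-0.26619^11) = 0.7338/1.0000 = 0.7338
P_K = P₀×ρ^K = 0.7338 × 0.26619^10 = 0.7338 × 0.000001786 = 0.000001311
λ_eff = λ(1-P_K) = 3.7 × (1 - 0.000001311) = 3.7 × 1.0000 = 3.7000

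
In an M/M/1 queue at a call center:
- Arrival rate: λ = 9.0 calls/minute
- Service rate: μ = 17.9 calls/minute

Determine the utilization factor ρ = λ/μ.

Server utilization: ρ = λ/μ
ρ = 9.0/17.9 = 0.5028
The server is busy 50.28% of the time.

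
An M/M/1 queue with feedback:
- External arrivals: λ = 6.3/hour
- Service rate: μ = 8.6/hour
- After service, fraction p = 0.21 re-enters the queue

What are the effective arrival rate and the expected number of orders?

Effective arrival rate: λ_eff = λ/(1-p) = 6.3/(1-0.21) = 6.3/0.79 = 7.974684
ρ = λ_eff/μ = 7.974684/8.6 = 0.9272888
L = ρ/(1-ρ) = 0.9272888/(1-0.9272888) = 12.7530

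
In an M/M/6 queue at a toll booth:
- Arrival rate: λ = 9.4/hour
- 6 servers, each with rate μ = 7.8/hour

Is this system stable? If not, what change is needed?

Stability requires ρ = λ/(cμ) < 1
ρ = 9.4/(6 × 7.8) = 9.4/46.80 = 0.2009
Since 0.2009 < 1, the system is STABLE.
The servers are busy 20.09% of the time.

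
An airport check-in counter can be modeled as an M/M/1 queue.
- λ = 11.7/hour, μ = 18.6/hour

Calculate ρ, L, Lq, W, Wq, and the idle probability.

Step 1: ρ = λ/μ = 11.7/18.6 = 0.6290
Step 2: L = λ/(μ-λ) = 11.7/6.90 = 1.6957
Step 3: Lq = λ²/(μ(μ-λ)) = 136.89/(18.6×6.90) = 1.0666
Step 4: W = 1/(μ-λ) = 1/6.90 = 0.14493
Step 5: Wq = λ/(μ(μ-λ)) = 11.7/(18.6×6.90) = 0.09116
Step 6: P(0) = 1-ρ = 0.3710
Verify: L = λW = 11.7×0.14493 = 1.6957 ✔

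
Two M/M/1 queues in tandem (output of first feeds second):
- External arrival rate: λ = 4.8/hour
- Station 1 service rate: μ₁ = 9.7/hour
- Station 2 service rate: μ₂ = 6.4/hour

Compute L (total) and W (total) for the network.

By Jackson's theorem, each station behaves as independent M/M/1.
Station 1: ρ₁ = 4.8/9.7 = 0.4948, L₁ = ρ₁/(1-ρ₁) = λ/(μ₁-λ) = 4.8/4.90 = 0.9796
Station 2: ρ₂ = 4.8/6.4 = 0.7500, L₂ = ρ₂/(1-ρ₂) = λ/(μ₂-λ) = 4.8/1.60 = 3.0000
Total: L = L₁ + L₂ = 0.9796 + 3.0000 = 3.9796
W = L/λ = 3.9796/4.8 = 0.8291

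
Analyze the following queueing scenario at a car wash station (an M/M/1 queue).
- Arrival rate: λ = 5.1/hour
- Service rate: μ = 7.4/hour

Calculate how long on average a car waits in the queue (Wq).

First, compute utilization: ρ = λ/μ = 5.1/7.4 = 0.6892
For M/M/1: Wq = λ/(μ(μ-λ))
Wq = 5.1/(7.4 × (7.4-5.1))
Wq = 5.1/(7.4 × 2.30)
Wq = 0.2996 hours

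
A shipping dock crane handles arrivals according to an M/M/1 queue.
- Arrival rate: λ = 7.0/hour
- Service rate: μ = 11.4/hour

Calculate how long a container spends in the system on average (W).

First, compute utilization: ρ = λ/μ = 7.0/11.4 = 0.6140
For M/M/1: W = 1/(μ-λ)
W = 1/(11.4-7.0) = 1/4.40
W = 0.2273 hours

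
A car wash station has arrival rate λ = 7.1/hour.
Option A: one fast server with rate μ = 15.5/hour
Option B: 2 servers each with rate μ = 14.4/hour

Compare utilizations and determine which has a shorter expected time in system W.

Option A: single server μ = 15.5 (M/M/1)
  ρ_A = 7.1/15.5 = 0.4581
  W_A = 1/(μ-λ) = 1/(15.5-7.1) = 1/8.40 = 0.1190

Option B: 2 servers μ = 14.4 (M/M/2)
  ρ_B = λ/(cμ) = 7.1/(2×14.4) = 0.2465
  Offered load a = λ/μ = cρ = 7.1/14.4 = 0.4931
  P₀ = [ Σₙ₌₀^1 aⁿ/n! + a^2/(2!(1-ρ)) ]⁻¹
  Σ = a^0/0! + a^1/1! = 1.0000 + 0.4931 = 1.4931
  a^2/(2!(1-ρ)) = 0.2431/(2 × 0.7535) = 0.1613
  P₀ = 1/(1.49306 + 0.161322) = 0.6045
  Lq = P₀·a^2·ρ / (2!(1-ρ)²) = 0.6045 × 0.2431 × 0.2465 / (2 × 0.5677) = 0.03190
  Wq_B = Lq/λ = 0.031905/7.1 = 0.0044937
  W_B = Wq_B + 1/μ = 0.0044937 + 0.069444 = 0.07394

Since W_B = 0.07394 < W_A = 0.1190, Option B (multiple servers) has the shorter time in system.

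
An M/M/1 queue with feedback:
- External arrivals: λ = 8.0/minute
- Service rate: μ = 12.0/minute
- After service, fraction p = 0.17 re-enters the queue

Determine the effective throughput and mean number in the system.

Effective arrival rate: λ_eff = λ/(1-p) = 8.0/(1-0.17) = 8.0/0.83 = 9.63855
ρ = λ_eff/μ = 9.63855/12.0 = 0.80321
L = ρ/(1-ρ) = 0.80321/(1-0.80321) = 4.0816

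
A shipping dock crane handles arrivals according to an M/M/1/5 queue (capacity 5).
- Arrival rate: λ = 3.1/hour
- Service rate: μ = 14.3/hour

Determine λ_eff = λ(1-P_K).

ρ = λ/μ = 3.1/14.3 = 0.21678
P₀ = (1-ρ)/(1-ρ^(K+1)) = (1-0.21678)/(1-0.21678^6) = 0.7832/0.9999 = 0.7833
P_K = P₀×ρ^K = 0.7833 × 0.21678^5 = 0.7833 × 0.0004787 = 0.0003750
λ_eff = λ(1-P_K) = 3.1 × (1 - 0.0003750) = 3.1 × 0.9996 = 3.0988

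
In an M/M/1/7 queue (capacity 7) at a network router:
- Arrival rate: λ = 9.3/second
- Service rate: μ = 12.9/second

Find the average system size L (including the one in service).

ρ = λ/μ = 9.3/12.9 = 0.72093
P₀ = (1-ρ)/(1-ρ^(K+1)) = (1-0.72093)/(1-0.72093^8) = 0.27907/0.92703 = 0.3010
P_K = P₀×ρ^K = 0.30104 × 0.72093^7 = 0.30104 × 0.10122 = 0.03047
L = ρ[1 - (K+1)ρ^K + Kρ^(K+1)] / [(1-ρ)(1-ρ^(K+1))]
L = 0.72093 × (1 - 8×0.101217 + 7×0.0729701) / ((1 - 0.72093) × (1 - 0.0729701)) = 1.9536 packets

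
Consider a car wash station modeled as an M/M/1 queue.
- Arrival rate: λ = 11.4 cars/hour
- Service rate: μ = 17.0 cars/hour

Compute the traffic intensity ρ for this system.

Server utilization: ρ = λ/μ
ρ = 11.4/17.0 = 0.6706
The server is busy 67.06% of the time.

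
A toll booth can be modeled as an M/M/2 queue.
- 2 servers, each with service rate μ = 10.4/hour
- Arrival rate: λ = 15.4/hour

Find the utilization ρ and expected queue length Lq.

Traffic intensity: ρ = λ/(cμ) = 15.4/(2×10.4) = 0.7404
Since ρ = 0.7404 < 1, system is stable.
Offered load a = λ/μ = cρ = 15.4/10.4 = 1.4808
P₀ = [ Σₙ₌₀^1 aⁿ/n! + a^2/(2!(1-ρ)) ]⁻¹
Σ = a^0/0! + a^1/1! = 1.0000 + 1.4808 = 2.4808
a^2/(2!(1-ρ)) = 2.1927/(2 × 0.25962) = 4.2229
P₀ = 1/(2.4808 + 4.2229) = 0.1492
Lq = P₀·a^2·ρ / (2!(1-ρ)²) = 0.14917 × 2.1927 × 0.74038 / (2 × 0.067400) = 1.7965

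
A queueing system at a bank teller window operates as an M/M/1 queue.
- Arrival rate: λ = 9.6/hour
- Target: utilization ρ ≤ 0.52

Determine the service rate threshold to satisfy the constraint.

ρ = λ/μ, so μ = λ/ρ
μ ≥ 9.6/0.52 = 18.4615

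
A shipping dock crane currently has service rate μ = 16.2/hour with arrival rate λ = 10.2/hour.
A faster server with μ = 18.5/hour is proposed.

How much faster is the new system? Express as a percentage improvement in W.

System 1: ρ₁ = 10.2/16.2 = 0.6296, W₁ = 1/(16.2-10.2) = 0.1667
System 2: ρ₂ = 10.2/18.5 = 0.5514, W₂ = 1/(18.5-10.2) = 0.1205
Improvement: (W₁-W₂)/W₁ = (0.1667-0.1205)/0.1667 = 27.71%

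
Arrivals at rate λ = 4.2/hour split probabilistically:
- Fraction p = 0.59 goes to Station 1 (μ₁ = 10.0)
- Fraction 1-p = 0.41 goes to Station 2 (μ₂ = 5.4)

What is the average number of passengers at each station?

Effective rates: λ₁ = 4.2×0.59 = 2.478, λ₂ = 4.2×0.41 = 1.722
Station 1: ρ₁ = 2.478/10.0 = 0.2478, L₁ = ρ₁/(1-ρ₁) = 0.2478/(1-0.2478) = 0.3294
Station 2: ρ₂ = 1.722/5.4 = 0.3189, L₂ = ρ₂/(1-ρ₂) = 0.3189/(1-0.3189) = 0.4682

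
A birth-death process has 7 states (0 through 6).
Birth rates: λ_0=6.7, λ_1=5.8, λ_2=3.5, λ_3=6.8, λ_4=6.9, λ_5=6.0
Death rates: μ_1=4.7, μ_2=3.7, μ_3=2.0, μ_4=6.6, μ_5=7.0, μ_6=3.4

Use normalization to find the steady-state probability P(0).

Ratios P(n)/P(0) = (λ₀···λₙ₋₁)/(μ₁···μₙ):
P(1)/P(0) = (6.7)/(4.7) = 1.4255
P(2)/P(0) = (6.7×5.8)/(4.7×3.7) = 2.2346
P(3)/P(0) = (6.7×5.8×3.5)/(4.7×3.7×2.0) = 3.9106
P(4)/P(0) = (6.7×5.8×3.5×6.8)/(4.7×3.7×2.0×6.6) = 4.0291
P(5)/P(0) = (6.7×5.8×3.5×6.8×6.9)/(4.7×3.7×2.0×6.6×7.0) = 3.9715
P(6)/P(0) = (6.7×5.8×3.5×6.8×6.9×6.0)/(4.7×3.7×2.0×6.6×7.0×3.4) = 7.0086

Normalization: ∑ P(n) = 1
P(0) × (1.0000 + 1.4255 + 2.2346 + 3.9106 + 4.0291 + 3.9715 + 7.0086) = 1
P(0) × 23.5799 = 1
P(0) = 1/23.5799 = 0.04241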